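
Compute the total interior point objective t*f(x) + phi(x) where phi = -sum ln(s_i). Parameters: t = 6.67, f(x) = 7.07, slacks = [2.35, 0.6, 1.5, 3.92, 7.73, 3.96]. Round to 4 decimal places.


Step 1: Compute log-barrier.
ln values: [0.8544, -0.5108, 0.4055, 1.3661, 2.0451, 1.3762]
phi = -(0.8544 - 0.5108 + 0.4055 + 1.3661 + 2.0451 + 1.3762) = -5.5365
Step 2: Compute augmented objective.
t*f(x) = 6.67*7.07 = 47.1569
Total = 47.1569 - 5.5365 = 41.6204


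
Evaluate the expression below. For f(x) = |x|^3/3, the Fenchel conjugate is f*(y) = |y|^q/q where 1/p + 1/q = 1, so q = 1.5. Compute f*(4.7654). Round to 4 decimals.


The conjugate exponent q satisfies 1/p + 1/q = 1.
p = 3, so q = 3/(3 - 1) = 1.5
|y|^q = 4.7654^1.5 = 10.4028
f*(4.7654) = 10.4028 / 1.5 = 6.9352


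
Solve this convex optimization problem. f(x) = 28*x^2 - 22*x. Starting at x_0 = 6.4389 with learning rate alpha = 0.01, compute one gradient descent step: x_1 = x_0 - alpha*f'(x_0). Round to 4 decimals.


We compute the gradient at x_0 and apply the update.
f'(x) = 56*x - 22
f'(6.4389) = 56*6.4389 - 22 = 338.5784
x_1 = 6.4389 - 0.01*338.5784 = 3.0531


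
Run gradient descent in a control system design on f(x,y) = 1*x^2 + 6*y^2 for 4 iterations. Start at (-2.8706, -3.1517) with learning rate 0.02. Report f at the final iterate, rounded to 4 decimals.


Gradient descent on f(x,y) = 1*x^2 + 6*y^2.
Starting point: (-2.8706, -3.1517), alpha = 0.02
Step 1: grad_x = 2*1*-2.8706 = -5.7412, grad_y = 2*6*-3.1517 = -37.8204
  x_1 = -2.8706 - 0.02*-5.7412 = -2.7558
  y_1 = -3.1517 - 0.02*-37.8204 = -2.3953
Step 2: grad_x = 2*1*-2.7558 = -5.5116, grad_y = 2*6*-2.3953 = -28.7435
  x_2 = -2.7558 - 0.02*-5.5116 = -2.6455
  y_2 = -2.3953 - 0.02*-28.7435 = -1.8204
Step 3: grad_x = 2*1*-2.6455 = -5.2911, grad_y = 2*6*-1.8204 = -21.8451
  x_3 = -2.6455 - 0.02*-5.2911 = -2.5397
  y_3 = -1.8204 - 0.02*-21.8451 = -1.3835
Step 4: grad_x = 2*1*-2.5397 = -5.0794, grad_y = 2*6*-1.3835 = -16.6022
  x_4 = -2.5397 - 0.02*-5.0794 = -2.4381
  y_4 = -1.3835 - 0.02*-16.6022 = -1.0515
f(-2.4381, -1.0515) = 1*(-2.4381)^2 + 6*(-1.0515)^2 = 12.5781


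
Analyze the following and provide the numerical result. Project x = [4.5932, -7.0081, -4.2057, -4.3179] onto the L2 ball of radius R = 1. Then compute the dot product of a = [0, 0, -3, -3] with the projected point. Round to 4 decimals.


Step 1: Compute ||x|| (intermediates to 6 decimals).
||x|| = sqrt(4.5932^2 + (-7.0081)^2 + (-4.2057)^2 + (-4.3179)^2) = 10.321973
Step 2: Project.
Since ||x|| > R, scale = R/||x|| = 1/10.321973 = 0.096881, proj(x) = scale * x
proj(x) = [0.444994, -0.678952, -0.407452, -0.418322]
Step 3: Dot product.
a^T * proj(x) = 0*0.444994 + 0*(-0.678952) - 3*(-0.407452) - 3*(-0.418322) = 2.4773


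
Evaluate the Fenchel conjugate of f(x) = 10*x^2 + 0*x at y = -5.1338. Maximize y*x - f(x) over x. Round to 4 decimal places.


f*(y) = sup_x {y*x - a*x^2 - b*x} = sup_x {(y-b)*x - a*x^2}
FOC: (y - b) - 2a*x = 0 => x* = (y - b)/(2a)
x* = (-5.1338 - 0)/(2*10) = -0.2567
f*(-5.1338) = (y-b)^2/(4a) = (-5.1338 - 0)^2/(4*10)
= 26.3559/40 = 0.6589


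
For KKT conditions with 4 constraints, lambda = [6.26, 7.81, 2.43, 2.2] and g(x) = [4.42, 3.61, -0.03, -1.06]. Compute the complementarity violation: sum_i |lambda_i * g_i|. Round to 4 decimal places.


KKT complementary slackness check:
lambda_1 * g_1 = 6.26 * 4.42 = 27.6692
lambda_2 * g_2 = 7.81 * 3.61 = 28.1941
lambda_3 * g_3 = 2.43 * -0.03 = -0.0729
lambda_4 * g_4 = 2.2 * -1.06 = -2.332
Total violation = 27.6692 + 28.1941 + 0.0729 + 2.332 = 58.2682


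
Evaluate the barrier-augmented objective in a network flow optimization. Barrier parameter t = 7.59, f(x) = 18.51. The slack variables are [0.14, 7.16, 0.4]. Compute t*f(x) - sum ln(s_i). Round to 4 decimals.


Step 1: Compute log-barrier.
ln values: [-1.9661, 1.9685, -0.9163]
phi = -(-1.9661 + 1.9685 - 0.9163) = 0.9139
Step 2: Compute augmented objective.
t*f(x) = 7.59*18.51 = 140.4909
Total = 140.4909 + 0.9139 = 141.4048


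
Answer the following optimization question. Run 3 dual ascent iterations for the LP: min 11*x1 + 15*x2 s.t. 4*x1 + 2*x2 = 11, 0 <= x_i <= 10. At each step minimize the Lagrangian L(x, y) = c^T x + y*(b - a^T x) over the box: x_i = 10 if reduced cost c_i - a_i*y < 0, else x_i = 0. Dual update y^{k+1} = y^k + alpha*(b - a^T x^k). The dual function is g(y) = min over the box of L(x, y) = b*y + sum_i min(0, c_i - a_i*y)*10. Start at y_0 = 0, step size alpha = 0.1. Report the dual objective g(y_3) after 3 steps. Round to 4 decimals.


Dual ascent for LP: min 11*x1 + 15*x2, 4*x1 + 2*x2 = 11, 0 <= x_i <= 10
Step 1: y^k = 0.0, reduced costs: (11.0, 15.0)
  x^k = (0.0, 0.0), subgradient = b - a^T x = 11.0
  y^{k+1} = 0.0 + 0.1*11.0 = 1.1
Step 2: y^k = 1.1, reduced costs: (6.6, 12.8)
  x^k = (0.0, 0.0), subgradient = b - a^T x = 11.0
  y^{k+1} = 1.1 + 0.1*11.0 = 2.2
Step 3: y^k = 2.2, reduced costs: (2.2, 10.6)
  x^k = (0.0, 0.0), subgradient = b - a^T x = 11.0
  y^{k+1} = 2.2 + 0.1*11.0 = 3.3
Dual objective at y_3 = 3.3: reduced costs (-2.2, 8.4), box minimizer x = (10.0, 0.0)
g(y_3) = b*y + (c1 - a1*y)*x1 + (c2 - a2*y)*x2 = 11*3.3 + (-2.2)*10.0 + 8.4*0.0 = 36.3 - 22.0 + 0.0 = 14.3


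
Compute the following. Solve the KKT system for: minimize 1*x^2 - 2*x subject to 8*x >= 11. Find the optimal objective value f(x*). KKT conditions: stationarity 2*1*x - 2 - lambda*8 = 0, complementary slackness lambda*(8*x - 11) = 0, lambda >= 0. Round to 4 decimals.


Step 1: Try lambda = 0 (constraint inactive).
x_unc = 2/(2*1) = 1.0
Check: 8*1.0 = 8.0 < 11 -- violated!
Step 2: Constraint must be active: 8*x = 11
x* = 11/8 = 1.375
lambda = (2*1*1.375 - 2)/8 = 0.0938
Step 3: Compute optimal value.
f(x*) = 1*1.375^2 - 2*1.375 = -0.8594


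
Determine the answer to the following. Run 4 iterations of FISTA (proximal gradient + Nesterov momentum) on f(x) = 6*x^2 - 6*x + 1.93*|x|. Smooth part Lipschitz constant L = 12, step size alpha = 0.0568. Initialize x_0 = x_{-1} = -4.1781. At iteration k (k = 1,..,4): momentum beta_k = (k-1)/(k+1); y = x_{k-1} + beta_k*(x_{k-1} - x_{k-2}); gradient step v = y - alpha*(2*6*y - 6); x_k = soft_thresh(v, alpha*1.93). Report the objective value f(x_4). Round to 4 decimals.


FISTA on f(x) = 6*x^2 - 6*x + 1.93*|x|
L = 12, alpha = 0.0568
Iteration 1: beta = 0.0, y = -4.1781 + 0.0*(-4.1781 + 4.1781) = -4.1781
  grad(y) = -56.1372, v = y - alpha*grad = -0.9895
  prox(v) = soft_thresh(-0.9895, 0.1096) = -0.8799
Iteration 2: beta = 0.3333, y = -0.8799 + 0.3333*(-0.8799 + 4.1781) = 0.2195
  grad(y) = -3.3657, v = y - alpha*grad = 0.4107
  prox(v) = soft_thresh(0.4107, 0.1096) = 0.3011
Iteration 3: beta = 0.5, y = 0.3011 + 0.5*(0.3011 + 0.8799) = 0.8915
  grad(y) = 4.6986, v = y - alpha*grad = 0.6247
  prox(v) = soft_thresh(0.6247, 0.1096) = 0.515
Iteration 4: beta = 0.6, y = 0.515 + 0.6*(0.515 - 0.3011) = 0.6434
  grad(y) = 1.7212, v = y - alpha*grad = 0.5457
  prox(v) = soft_thresh(0.5457, 0.1096) = 0.436
f(x_4) = 6*0.436^2 - 6*0.436 + 1.93*|0.436| = -0.6339


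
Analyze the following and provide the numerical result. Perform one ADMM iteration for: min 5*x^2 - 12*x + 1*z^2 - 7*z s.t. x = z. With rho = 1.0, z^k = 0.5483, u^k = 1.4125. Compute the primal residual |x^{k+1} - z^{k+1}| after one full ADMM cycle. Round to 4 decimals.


ADMM iteration with rho = 1.0, z^k = 0.5483, u^k = 1.4125
Step 1: x-update.
Minimize 5*x^2 - 12*x + (1.0/2)*(x - 0.5483 + 1.4125)^2
FOC: (2*5 + 1.0)*x = 12 + 1.0*(0.5483 - 1.4125)
x^{k+1} = 1.0123
Step 2: z-update.
Minimize 1*z^2 - 7*z + (1.0/2)*(1.0123 - z + 1.4125)^2
FOC: (2*1 + 1.0)*z = 7 + 1.0*(1.0123 + 1.4125)
z^{k+1} = 3.1416
Step 3: u-update.
u^{k+1} = 1.4125 + 1.0123 - 3.1416 = -0.7168
Step 4: Primal residual = |1.0123 - 3.1416| = 2.1293


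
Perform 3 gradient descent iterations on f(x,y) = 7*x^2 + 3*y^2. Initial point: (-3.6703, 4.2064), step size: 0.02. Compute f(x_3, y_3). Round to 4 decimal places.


Gradient descent on f(x,y) = 7*x^2 + 3*y^2.
Starting point: (-3.6703, 4.2064), alpha = 0.02
Step 1: grad_x = 2*7*-3.6703 = -51.3842, grad_y = 2*3*4.2064 = 25.2384
  x_1 = -3.6703 - 0.02*-51.3842 = -2.6426
  y_1 = 4.2064 - 0.02*25.2384 = 3.7016
Step 2: grad_x = 2*7*-2.6426 = -36.9966, grad_y = 2*3*3.7016 = 22.2098
  x_2 = -2.6426 - 0.02*-36.9966 = -1.9027
  y_2 = 3.7016 - 0.02*22.2098 = 3.2574
Step 3: grad_x = 2*7*-1.9027 = -26.6376, grad_y = 2*3*3.2574 = 19.5446
  x_3 = -1.9027 - 0.02*-26.6376 = -1.3699
  y_3 = 3.2574 - 0.02*19.5446 = 2.8665
f(-1.3699, 2.8665) = 7*(-1.3699)^2 + 3*2.8665^2 = 37.7882


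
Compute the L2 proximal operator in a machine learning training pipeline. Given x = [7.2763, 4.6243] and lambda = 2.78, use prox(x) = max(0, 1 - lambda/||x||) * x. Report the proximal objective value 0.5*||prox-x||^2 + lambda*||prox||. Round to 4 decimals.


Step 1: Compute ||x||.
||x|| = 8.6214
Step 2: Compute scaling factor.
scale = max(0, 1 - 2.78/8.6214) = 0.6775
Step 3: prox(x) = [4.93, 3.1332]
||prox(x)|| = 5.8414
Step 4: Proximal objective.
0.5*||prox-x||^2 = 3.8642
lambda*||prox|| = 16.2391
Total = 20.1033


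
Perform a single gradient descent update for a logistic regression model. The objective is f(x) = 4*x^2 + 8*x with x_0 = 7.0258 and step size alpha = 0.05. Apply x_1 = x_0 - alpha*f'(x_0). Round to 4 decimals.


We compute the gradient at x_0 and apply the update.
f'(x) = 8*x + 8
f'(7.0258) = 8*7.0258 + 8 = 64.2064
x_1 = 7.0258 - 0.05*64.2064 = 3.8155


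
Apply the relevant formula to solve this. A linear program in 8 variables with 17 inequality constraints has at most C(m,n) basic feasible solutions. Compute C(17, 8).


Each vertex corresponds to some choice of n active constraints out of m, so the number of vertices is at most C(m, n) = m! / (n!(m-n)!).
m = 17, n = 8
Numerator: 17 * 16 * 15 * 14 * 13 * 12 * 11 * 10
Denominator: 8! = 40320
C(17, 8) = 24310


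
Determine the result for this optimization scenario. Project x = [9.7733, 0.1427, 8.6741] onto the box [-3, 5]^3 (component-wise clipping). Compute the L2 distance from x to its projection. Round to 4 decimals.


Project each component onto [-3, 5].
clip(9.7733) = 5.0, clip(0.1427) = 0.1427, clip(8.6741) = 5.0
Projection = [5.0, 0.1427, 5.0]
Squared diffs: [22.7844, 0.0, 13.499]
Distance = sqrt(36.2834) = 6.0236


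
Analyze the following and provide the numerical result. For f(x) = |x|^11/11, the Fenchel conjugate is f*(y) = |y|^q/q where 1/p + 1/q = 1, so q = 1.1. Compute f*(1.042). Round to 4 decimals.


The conjugate exponent q satisfies 1/p + 1/q = 1.
p = 11, so q = 11/(11 - 1) = 1.1
|y|^q = 1.042^1.1 = 1.0463
f*(1.042) = 1.0463 / 1.1 = 0.9512


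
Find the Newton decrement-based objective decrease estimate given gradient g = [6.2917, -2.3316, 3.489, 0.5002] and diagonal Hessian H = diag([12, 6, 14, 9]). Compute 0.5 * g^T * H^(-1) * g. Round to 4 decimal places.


Step 1: H is diagonal, so H^(-1) * g = [0.5243, -0.3886, 0.2492, 0.0556].
Step 2: g^T H^(-1) g = sum_i g_i^2 / H_ii
  = (6.2917)^2/12 + (-2.3316)^2/6 + (3.489)^2/14 + (0.5002)^2/9
  = 3.2988 + 0.9061 + 0.8695 + 0.0278 = 5.1022
Step 3: Objective decrease = 0.5 * g^T H^(-1) g = 2.5511


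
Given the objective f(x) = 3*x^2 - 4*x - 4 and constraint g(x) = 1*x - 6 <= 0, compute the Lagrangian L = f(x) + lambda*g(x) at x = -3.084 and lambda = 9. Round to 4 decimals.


Step 1: Evaluate f(x).
f(-3.084) = 3*(-3.084)^2 - 4*(-3.084) - 4 = 36.8692
Step 2: Evaluate g(x).
g(-3.084) = 1*-3.084 - 6 = -9.084
Step 3: Compute Lagrangian.
L = 36.8692 + 9*-9.084 = -44.8868


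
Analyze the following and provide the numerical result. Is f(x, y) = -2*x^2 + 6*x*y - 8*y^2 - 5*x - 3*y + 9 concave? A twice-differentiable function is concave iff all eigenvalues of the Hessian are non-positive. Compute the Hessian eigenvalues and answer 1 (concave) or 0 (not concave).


The Hessian of f(x,y) = -2*x^2 + 6*x*y - 8*y^2 - 5*x - 3*y + 9 is:
H = [[-4, 6], [6, -16]]
Trace = -4 - 16 = -20
Determinant = -4*-16 - (6)^2 = 28
Discriminant = (-20)^2 - 4*28 = 288.0
Eigenvalues: lambda_1 = -18.4853, lambda_2 = -1.5147
The function is concave.

1


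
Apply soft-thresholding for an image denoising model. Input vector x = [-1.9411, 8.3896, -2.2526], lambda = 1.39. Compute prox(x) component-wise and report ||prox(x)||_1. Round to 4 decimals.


Soft-thresholding with lambda = 1.39:
prox(-1.9411) = sign(-1.9411)*max(|-1.9411| - 1.39, 0) = -0.5511
prox(8.3896) = sign(8.3896)*max(|8.3896| - 1.39, 0) = 6.9996
prox(-2.2526) = sign(-2.2526)*max(|-2.2526| - 1.39, 0) = -0.8626
prox(x) = [-0.5511, 6.9996, -0.8626]
||prox(x)||_1 = 0.5511 + 6.9996 + 0.8626 = 8.4133


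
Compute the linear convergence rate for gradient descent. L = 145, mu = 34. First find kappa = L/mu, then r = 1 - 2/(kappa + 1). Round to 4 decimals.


Step 1: Compute the condition number.
kappa = L/mu = 145/34 = 4.2647
Step 2: Compute the convergence rate.
r = 1 - 2/(kappa + 1) = 1 - 2*mu/(L + mu) = (L - mu)/(L + mu) = 111/179 = 0.6201


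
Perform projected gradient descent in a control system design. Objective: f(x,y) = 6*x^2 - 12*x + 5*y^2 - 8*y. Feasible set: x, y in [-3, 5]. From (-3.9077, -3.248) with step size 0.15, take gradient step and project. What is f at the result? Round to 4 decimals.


Step 1: Compute gradient at (-3.9077, -3.248).
grad_x = 2*6*-3.9077 - 12 = -58.8924
grad_y = 2*5*-3.248 - 8 = -40.48
Step 2: Gradient step.
x_raw = -3.9077 - 0.15*-58.8924 = 4.9262
y_raw = -3.248 - 0.15*-40.48 = 2.824
Step 3: Project onto [-3, 5].
x_proj = clip(4.9262) = 4.9262
y_proj = clip(2.824) = 2.824
Step 4: Evaluate f.
f(4.9262, 2.824) = 103.7713


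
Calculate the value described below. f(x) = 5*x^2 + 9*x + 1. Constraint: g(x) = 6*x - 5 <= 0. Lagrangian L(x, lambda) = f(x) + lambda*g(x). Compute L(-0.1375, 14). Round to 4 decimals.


Step 1: Evaluate f(x).
f(-0.1375) = 5*(-0.1375)^2 + 9*(-0.1375) + 1 = -0.143
Step 2: Evaluate g(x).
g(-0.1375) = 6*-0.1375 - 5 = -5.825
Step 3: Compute Lagrangian.
L = -0.143 + 14*-5.825 = -81.693


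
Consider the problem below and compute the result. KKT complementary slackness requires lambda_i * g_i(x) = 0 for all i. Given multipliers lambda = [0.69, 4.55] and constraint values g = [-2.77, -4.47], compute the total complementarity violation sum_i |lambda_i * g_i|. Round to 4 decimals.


KKT complementary slackness check:
lambda_1 * g_1 = 0.69 * -2.77 = -1.9113
lambda_2 * g_2 = 4.55 * -4.47 = -20.3385
Total violation = 1.9113 + 20.3385 = 22.2498


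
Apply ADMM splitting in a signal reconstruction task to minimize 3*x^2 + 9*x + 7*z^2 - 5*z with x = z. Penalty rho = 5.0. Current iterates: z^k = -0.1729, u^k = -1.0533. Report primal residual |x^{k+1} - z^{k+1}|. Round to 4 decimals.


ADMM iteration with rho = 5.0, z^k = -0.1729, u^k = -1.0533
Step 1: x-update.
Minimize 3*x^2 + 9*x + (5.0/2)*(x + 0.1729 - 1.0533)^2
FOC: (2*3 + 5.0)*x = -9 + 5.0*(-0.1729 + 1.0533)
x^{k+1} = -0.418
Step 2: z-update.
Minimize 7*z^2 - 5*z + (5.0/2)*(-0.418 - z - 1.0533)^2
FOC: (2*7 + 5.0)*z = 5 + 5.0*(-0.418 - 1.0533)
z^{k+1} = -0.124
Step 3: u-update.
u^{k+1} = -1.0533 - 0.418 + 0.124 = -1.3473
Step 4: Primal residual = |-0.418 + 0.124| = 0.294


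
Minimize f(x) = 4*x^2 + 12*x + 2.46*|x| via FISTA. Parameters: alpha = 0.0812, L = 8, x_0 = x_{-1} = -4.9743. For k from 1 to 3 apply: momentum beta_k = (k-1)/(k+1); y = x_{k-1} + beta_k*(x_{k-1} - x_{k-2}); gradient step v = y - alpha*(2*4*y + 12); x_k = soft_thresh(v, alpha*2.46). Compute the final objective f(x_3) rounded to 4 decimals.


FISTA on f(x) = 4*x^2 + 12*x + 2.46*|x|
L = 8, alpha = 0.0812
Iteration 1: beta = 0.0, y = -4.9743 + 0.0*(-4.9743 + 4.9743) = -4.9743
  grad(y) = -27.7944, v = y - alpha*grad = -2.7174
  prox(v) = soft_thresh(-2.7174, 0.1998) = -2.5176
Iteration 2: beta = 0.3333, y = -2.5176 + 0.3333*(-2.5176 + 4.9743) = -1.6988
  grad(y) = -1.5901, v = y - alpha*grad = -1.5696
  prox(v) = soft_thresh(-1.5696, 0.1998) = -1.3699
Iteration 3: beta = 0.5, y = -1.3699 + 0.5*(-1.3699 + 2.5176) = -0.796
  grad(y) = 5.6319, v = y - alpha*grad = -1.2533
  prox(v) = soft_thresh(-1.2533, 0.1998) = -1.0536
f(x_3) = 4*(-1.0536)^2 + 12*(-1.0536) + 2.46*|-1.0536| = -5.611


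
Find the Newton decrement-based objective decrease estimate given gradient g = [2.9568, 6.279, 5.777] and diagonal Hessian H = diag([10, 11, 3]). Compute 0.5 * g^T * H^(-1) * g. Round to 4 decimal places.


Step 1: H is diagonal, so H^(-1) * g = [0.2957, 0.5708, 1.9257].
Step 2: g^T H^(-1) g = sum_i g_i^2 / H_ii
  = (2.9568)^2/10 + (6.279)^2/11 + (5.777)^2/3
  = 0.8743 + 3.5842 + 11.1246 = 15.583
Step 3: Objective decrease = 0.5 * g^T H^(-1) g = 7.7915


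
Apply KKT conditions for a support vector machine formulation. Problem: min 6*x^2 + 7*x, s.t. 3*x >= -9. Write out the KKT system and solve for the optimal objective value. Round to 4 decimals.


Step 1: Try lambda = 0 (constraint inactive).
Stationarity: 2*6*x + 7 = 0
x* = -7/(2*6) = -7/12 = -0.5833 (rounded; the exact value -7/12 is used below)
Check constraint: 3*-0.5833 = -1.7499 >= -9 -- satisfied.
Step 2: Compute optimal value.
f(x*) = 6*(-7/12)^2 + 7*(-7/12) = -2.0417


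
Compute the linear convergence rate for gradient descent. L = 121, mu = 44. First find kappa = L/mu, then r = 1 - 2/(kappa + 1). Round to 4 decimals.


Step 1: Compute the condition number.
kappa = L/mu = 121/44 = 2.75
Step 2: Compute the convergence rate.
r = 1 - 2/(kappa + 1) = 1 - 2*mu/(L + mu) = (L - mu)/(L + mu) = 77/165 = 0.4667


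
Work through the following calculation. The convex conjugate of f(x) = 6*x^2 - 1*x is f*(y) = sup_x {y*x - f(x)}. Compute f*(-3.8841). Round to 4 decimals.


f*(y) = sup_x {y*x - a*x^2 - b*x} = sup_x {(y-b)*x - a*x^2}
FOC: (y - b) - 2a*x = 0 => x* = (y - b)/(2a)
x* = (-3.8841 + 1)/(2*6) = -0.2403
f*(-3.8841) = (y-b)^2/(4a) = (-3.8841 + 1)^2/(4*6)
= 8.318/24 = 0.3466


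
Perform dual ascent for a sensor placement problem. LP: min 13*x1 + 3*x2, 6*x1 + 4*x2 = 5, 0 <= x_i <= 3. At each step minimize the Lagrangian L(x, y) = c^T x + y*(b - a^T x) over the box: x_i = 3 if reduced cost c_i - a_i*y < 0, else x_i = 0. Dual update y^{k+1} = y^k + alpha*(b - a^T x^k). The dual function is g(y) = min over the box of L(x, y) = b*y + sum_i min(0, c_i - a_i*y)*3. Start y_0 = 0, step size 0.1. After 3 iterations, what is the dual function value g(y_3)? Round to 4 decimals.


Dual ascent for LP: min 13*x1 + 3*x2, 6*x1 + 4*x2 = 5, 0 <= x_i <= 3
Step 1: y^k = 0.0, reduced costs: (13.0, 3.0)
  x^k = (0.0, 0.0), subgradient = b - a^T x = 5.0
  y^{k+1} = 0.0 + 0.1*5.0 = 0.5
Step 2: y^k = 0.5, reduced costs: (10.0, 1.0)
  x^k = (0.0, 0.0), subgradient = b - a^T x = 5.0
  y^{k+1} = 0.5 + 0.1*5.0 = 1.0
Step 3: y^k = 1.0, reduced costs: (7.0, -1.0)
  x^k = (0.0, 3.0), subgradient = b - a^T x = -7.0
  y^{k+1} = 1.0 + 0.1*-7.0 = 0.3
Dual objective at y_3 = 0.3: reduced costs (11.2, 1.8), box minimizer x = (0.0, 0.0)
g(y_3) = b*y + (c1 - a1*y)*x1 + (c2 - a2*y)*x2 = 5*0.3 + 11.2*0.0 + 1.8*0.0 = 1.5 + 0.0 + 0.0 = 1.5


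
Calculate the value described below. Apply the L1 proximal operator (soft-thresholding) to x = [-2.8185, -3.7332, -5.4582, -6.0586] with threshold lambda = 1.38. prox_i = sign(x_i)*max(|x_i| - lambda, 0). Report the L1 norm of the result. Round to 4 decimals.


Soft-thresholding with lambda = 1.38:
prox(-2.8185) = sign(-2.8185)*max(|-2.8185| - 1.38, 0) = -1.4385
prox(-3.7332) = sign(-3.7332)*max(|-3.7332| - 1.38, 0) = -2.3532
prox(-5.4582) = sign(-5.4582)*max(|-5.4582| - 1.38, 0) = -4.0782
prox(-6.0586) = sign(-6.0586)*max(|-6.0586| - 1.38, 0) = -4.6786
prox(x) = [-1.4385, -2.3532, -4.0782, -4.6786]
||prox(x)||_1 = 1.4385 + 2.3532 + 4.0782 + 4.6786 = 12.5485


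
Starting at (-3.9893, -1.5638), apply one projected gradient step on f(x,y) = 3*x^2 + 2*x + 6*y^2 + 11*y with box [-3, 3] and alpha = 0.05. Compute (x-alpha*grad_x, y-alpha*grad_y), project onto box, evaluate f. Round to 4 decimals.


Step 1: Compute gradient at (-3.9893, -1.5638).
grad_x = 2*3*-3.9893 + 2 = -21.9358
grad_y = 2*6*-1.5638 + 11 = -7.7656
Step 2: Gradient step.
x_raw = -3.9893 - 0.05*-21.9358 = -2.8925
y_raw = -1.5638 - 0.05*-7.7656 = -1.1755
Step 3: Project onto [-3, 3].
x_proj = clip(-2.8925) = -2.8925
y_proj = clip(-1.1755) = -1.1755
Step 4: Evaluate f.
f(-2.8925, -1.1755) = 14.6752


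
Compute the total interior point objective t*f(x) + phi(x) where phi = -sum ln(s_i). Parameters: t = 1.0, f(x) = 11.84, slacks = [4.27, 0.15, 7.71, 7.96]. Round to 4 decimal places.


Step 1: Compute log-barrier.
ln values: [1.4516, -1.8971, 2.0425, 2.0744]
phi = -(1.4516 - 1.8971 + 2.0425 + 2.0744) = -3.6714
Step 2: Compute augmented objective.
t*f(x) = 1.0*11.84 = 11.84
Total = 11.84 - 3.6714 = 8.1686


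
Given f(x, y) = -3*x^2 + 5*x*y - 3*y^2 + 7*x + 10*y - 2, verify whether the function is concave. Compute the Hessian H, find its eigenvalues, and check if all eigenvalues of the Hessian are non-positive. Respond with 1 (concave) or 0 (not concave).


The Hessian of f(x,y) = -3*x^2 + 5*x*y - 3*y^2 + 7*x + 10*y - 2 is:
H = [[-6, 5], [5, -6]]
Trace = -6 - 6 = -12
Determinant = -6*-6 - (5)^2 = 11
Discriminant = (-12)^2 - 4*11 = 100.0
Eigenvalues: lambda_1 = -11.0, lambda_2 = -1.0
The function is concave.

1


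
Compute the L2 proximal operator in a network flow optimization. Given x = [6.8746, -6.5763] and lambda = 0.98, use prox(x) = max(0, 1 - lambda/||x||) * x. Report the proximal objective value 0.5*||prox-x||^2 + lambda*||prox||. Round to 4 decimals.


Step 1: Compute ||x||.
||x|| = 9.5136
Step 2: Compute scaling factor.
scale = max(0, 1 - 0.98/9.5136) = 0.897
Step 3: prox(x) = [6.1664, -5.8989]
||prox(x)|| = 8.5336
Step 4: Proximal objective.
0.5*||prox-x||^2 = 0.4802
lambda*||prox|| = 8.3629
Total = 8.8431


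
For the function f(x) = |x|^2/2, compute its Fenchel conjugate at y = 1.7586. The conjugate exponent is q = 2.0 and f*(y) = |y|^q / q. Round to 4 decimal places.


The conjugate exponent q satisfies 1/p + 1/q = 1.
p = 2, so q = 2/(2 - 1) = 2.0
|y|^q = 1.7586^2.0 = 3.0927
f*(1.7586) = 3.0927 / 2.0 = 1.5463


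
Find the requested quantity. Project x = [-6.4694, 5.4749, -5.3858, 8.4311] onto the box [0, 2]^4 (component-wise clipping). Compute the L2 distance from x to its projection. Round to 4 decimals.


Project each component onto [0, 2].
clip(-6.4694) = 0.0, clip(5.4749) = 2.0, clip(-5.3858) = 0.0, clip(8.4311) = 2.0
Projection = [0.0, 2.0, 0.0, 2.0]
Squared diffs: [41.8531, 12.0749, 29.0068, 41.359]
Distance = sqrt(124.2938) = 11.1487


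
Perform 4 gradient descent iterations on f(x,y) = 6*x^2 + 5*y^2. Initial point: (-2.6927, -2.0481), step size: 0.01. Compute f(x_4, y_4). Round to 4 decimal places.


Gradient descent on f(x,y) = 6*x^2 + 5*y^2.
Starting point: (-2.6927, -2.0481), alpha = 0.01
Step 1: grad_x = 2*6*-2.6927 = -32.3124, grad_y = 2*5*-2.0481 = -20.481
  x_1 = -2.6927 - 0.01*-32.3124 = -2.3696
  y_1 = -2.0481 - 0.01*-20.481 = -1.8433
Step 2: grad_x = 2*6*-2.3696 = -28.4349, grad_y = 2*5*-1.8433 = -18.4329
  x_2 = -2.3696 - 0.01*-28.4349 = -2.0852
  y_2 = -1.8433 - 0.01*-18.4329 = -1.659
Step 3: grad_x = 2*6*-2.0852 = -25.0227, grad_y = 2*5*-1.659 = -16.5896
  x_3 = -2.0852 - 0.01*-25.0227 = -1.835
  y_3 = -1.659 - 0.01*-16.5896 = -1.4931
Step 4: grad_x = 2*6*-1.835 = -22.02, grad_y = 2*5*-1.4931 = -14.9306
  x_4 = -1.835 - 0.01*-22.02 = -1.6148
  y_4 = -1.4931 - 0.01*-14.9306 = -1.3438
f(-1.6148, -1.3438) = 6*(-1.6148)^2 + 5*(-1.3438)^2 = 24.6739


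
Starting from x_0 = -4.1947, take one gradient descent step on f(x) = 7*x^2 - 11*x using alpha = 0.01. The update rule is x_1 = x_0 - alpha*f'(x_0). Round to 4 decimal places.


We compute the gradient at x_0 and apply the update.
f'(x) = 14*x - 11
f'(-4.1947) = 14*-4.1947 - 11 = -69.7258
x_1 = -4.1947 - 0.01*-69.7258 = -3.4974


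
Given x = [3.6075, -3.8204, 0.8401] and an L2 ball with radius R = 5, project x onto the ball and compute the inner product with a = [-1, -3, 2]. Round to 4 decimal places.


Step 1: Compute ||x|| (intermediates to 6 decimals).
||x|| = sqrt(3.6075^2 + (-3.8204)^2 + 0.8401^2) = 5.32121
Step 2: Project.
Since ||x|| > R, scale = R/||x|| = 5/5.32121 = 0.939636, proj(x) = scale * x
proj(x) = [3.389737, -3.589785, 0.789388]
Step 3: Dot product.
a^T * proj(x) = -1*3.389737 - 3*(-3.589785) + 2*0.789388 = 8.9584


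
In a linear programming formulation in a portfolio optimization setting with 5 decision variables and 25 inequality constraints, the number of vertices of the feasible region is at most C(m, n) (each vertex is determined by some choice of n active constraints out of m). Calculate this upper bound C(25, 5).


Each vertex corresponds to some choice of n active constraints out of m, so the number of vertices is at most C(m, n) = m! / (n!(m-n)!).
m = 25, n = 5
Numerator: 25 * 24 * 23 * 22 * 21
Denominator: 5! = 120
C(25, 5) = 53130


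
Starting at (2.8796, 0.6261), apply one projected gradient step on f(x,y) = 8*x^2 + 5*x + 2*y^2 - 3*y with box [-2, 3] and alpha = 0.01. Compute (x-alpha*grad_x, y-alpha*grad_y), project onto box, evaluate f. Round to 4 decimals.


Step 1: Compute gradient at (2.8796, 0.6261).
grad_x = 2*8*2.8796 + 5 = 51.0736
grad_y = 2*2*0.6261 - 3 = -0.4956
Step 2: Gradient step.
x_raw = 2.8796 - 0.01*51.0736 = 2.3689
y_raw = 0.6261 - 0.01*-0.4956 = 0.6311
Step 3: Project onto [-2, 3].
x_proj = clip(2.3689) = 2.3689
y_proj = clip(0.6311) = 0.6311
Step 4: Evaluate f.
f(2.3689, 0.6311) = 55.6397


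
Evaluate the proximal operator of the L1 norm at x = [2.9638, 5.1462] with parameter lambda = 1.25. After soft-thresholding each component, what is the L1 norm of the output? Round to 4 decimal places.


Soft-thresholding with lambda = 1.25:
prox(2.9638) = sign(2.9638)*max(|2.9638| - 1.25, 0) = 1.7138
prox(5.1462) = sign(5.1462)*max(|5.1462| - 1.25, 0) = 3.8962
prox(x) = [1.7138, 3.8962]
||prox(x)||_1 = 1.7138 + 3.8962 = 5.61


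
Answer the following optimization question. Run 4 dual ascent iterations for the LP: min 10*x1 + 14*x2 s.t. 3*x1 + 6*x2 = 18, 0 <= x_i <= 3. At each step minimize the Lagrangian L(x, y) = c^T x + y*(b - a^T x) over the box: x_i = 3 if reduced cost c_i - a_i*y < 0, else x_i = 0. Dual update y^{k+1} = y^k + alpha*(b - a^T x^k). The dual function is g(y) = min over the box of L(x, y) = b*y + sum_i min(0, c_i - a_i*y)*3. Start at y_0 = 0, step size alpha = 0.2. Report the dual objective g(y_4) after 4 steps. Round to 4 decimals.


Dual ascent for LP: min 10*x1 + 14*x2, 3*x1 + 6*x2 = 18, 0 <= x_i <= 3
Step 1: y^k = 0.0, reduced costs: (10.0, 14.0)
  x^k = (0.0, 0.0), subgradient = b - a^T x = 18.0
  y^{k+1} = 0.0 + 0.2*18.0 = 3.6
Step 2: y^k = 3.6, reduced costs: (-0.8, -7.6)
  x^k = (3.0, 3.0), subgradient = b - a^T x = -9.0
  y^{k+1} = 3.6 + 0.2*-9.0 = 1.8
Step 3: y^k = 1.8, reduced costs: (4.6, 3.2)
  x^k = (0.0, 0.0), subgradient = b - a^T x = 18.0
  y^{k+1} = 1.8 + 0.2*18.0 = 5.4
Step 4: y^k = 5.4, reduced costs: (-6.2, -18.4)
  x^k = (3.0, 3.0), subgradient = b - a^T x = -9.0
  y^{k+1} = 5.4 + 0.2*-9.0 = 3.6
Dual objective at y_4 = 3.6: reduced costs (-0.8, -7.6), box minimizer x = (3.0, 3.0)
g(y_4) = b*y + (c1 - a1*y)*x1 + (c2 - a2*y)*x2 = 18*3.6 + (-0.8)*3.0 + (-7.6)*3.0 = 64.8 - 2.4 - 22.8 = 39.6


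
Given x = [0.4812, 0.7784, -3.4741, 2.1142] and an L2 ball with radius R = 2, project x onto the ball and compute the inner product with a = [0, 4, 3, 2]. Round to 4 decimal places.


Step 1: Compute ||x|| (intermediates to 6 decimals).
||x|| = sqrt(0.4812^2 + 0.7784^2 + (-3.4741)^2 + 2.1142^2) = 4.168534
Step 2: Project.
Since ||x|| > R, scale = R/||x|| = 2/4.168534 = 0.479785, proj(x) = scale * x
proj(x) = [0.230873, 0.373465, -1.666821, 1.014361]
Step 3: Dot product.
a^T * proj(x) = 0*0.230873 + 4*0.373465 + 3*(-1.666821) + 2*1.014361 = -1.4779


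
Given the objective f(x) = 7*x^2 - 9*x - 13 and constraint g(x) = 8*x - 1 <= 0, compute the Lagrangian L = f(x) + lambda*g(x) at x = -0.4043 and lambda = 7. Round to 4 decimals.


Step 1: Evaluate f(x).
f(-0.4043) = 7*(-0.4043)^2 - 9*(-0.4043) - 13 = -8.2171
Step 2: Evaluate g(x).
g(-0.4043) = 8*-0.4043 - 1 = -4.2344
Step 3: Compute Lagrangian.
L = -8.2171 + 7*-4.2344 = -37.8579


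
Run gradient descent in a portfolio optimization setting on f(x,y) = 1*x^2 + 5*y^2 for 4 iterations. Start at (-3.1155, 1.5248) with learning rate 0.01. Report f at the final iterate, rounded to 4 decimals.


Gradient descent on f(x,y) = 1*x^2 + 5*y^2.
Starting point: (-3.1155, 1.5248), alpha = 0.01
Step 1: grad_x = 2*1*-3.1155 = -6.231, grad_y = 2*5*1.5248 = 15.248
  x_1 = -3.1155 - 0.01*-6.231 = -3.0532
  y_1 = 1.5248 - 0.01*15.248 = 1.3723
Step 2: grad_x = 2*1*-3.0532 = -6.1064, grad_y = 2*5*1.3723 = 13.7232
  x_2 = -3.0532 - 0.01*-6.1064 = -2.9921
  y_2 = 1.3723 - 0.01*13.7232 = 1.2351
Step 3: grad_x = 2*1*-2.9921 = -5.9843, grad_y = 2*5*1.2351 = 12.3509
  x_3 = -2.9921 - 0.01*-5.9843 = -2.9323
  y_3 = 1.2351 - 0.01*12.3509 = 1.1116
Step 4: grad_x = 2*1*-2.9323 = -5.8646, grad_y = 2*5*1.1116 = 11.1158
  x_4 = -2.9323 - 0.01*-5.8646 = -2.8736
  y_4 = 1.1116 - 0.01*11.1158 = 1.0004
f(-2.8736, 1.0004) = 1*(-2.8736)^2 + 5*1.0004^2 = 13.262


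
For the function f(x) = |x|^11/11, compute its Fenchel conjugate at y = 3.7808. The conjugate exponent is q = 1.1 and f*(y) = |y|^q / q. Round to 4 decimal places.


The conjugate exponent q satisfies 1/p + 1/q = 1.
p = 11, so q = 11/(11 - 1) = 1.1
|y|^q = 3.7808^1.1 = 4.3186
f*(3.7808) = 4.3186 / 1.1 = 3.926


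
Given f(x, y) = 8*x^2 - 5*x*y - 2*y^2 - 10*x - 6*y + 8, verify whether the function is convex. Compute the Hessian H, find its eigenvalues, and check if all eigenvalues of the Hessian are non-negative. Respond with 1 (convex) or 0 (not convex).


The Hessian of f(x,y) = 8*x^2 - 5*x*y - 2*y^2 - 10*x - 6*y + 8 is:
H = [[16, -5], [-5, -4]]
Trace = 16 - 4 = 12
Determinant = 16*-4 - (-5)^2 = -89
Discriminant = (12)^2 - 4*-89 = 500.0
Eigenvalues: lambda_1 = -5.1803, lambda_2 = 17.1803
The function is not convex.

0


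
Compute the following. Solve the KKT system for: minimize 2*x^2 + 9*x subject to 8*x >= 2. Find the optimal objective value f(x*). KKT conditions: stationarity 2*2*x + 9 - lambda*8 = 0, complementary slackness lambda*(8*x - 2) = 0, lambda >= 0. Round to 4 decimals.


Step 1: Try lambda = 0 (constraint inactive).
x_unc = -9/(2*2) = -2.25
Check: 8*-2.25 = -18.0 < 2 -- violated!
Step 2: Constraint must be active: 8*x = 2
x* = 2/8 = 0.25
lambda = (2*2*0.25 + 9)/8 = 1.25
Step 3: Compute optimal value.
f(x*) = 2*0.25^2 + 9*0.25 = 2.375


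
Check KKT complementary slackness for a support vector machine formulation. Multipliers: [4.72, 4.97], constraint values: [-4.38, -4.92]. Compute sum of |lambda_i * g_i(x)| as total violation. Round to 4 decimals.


KKT complementary slackness check:
lambda_1 * g_1 = 4.72 * -4.38 = -20.6736
lambda_2 * g_2 = 4.97 * -4.92 = -24.4524
Total violation = 20.6736 + 24.4524 = 45.126


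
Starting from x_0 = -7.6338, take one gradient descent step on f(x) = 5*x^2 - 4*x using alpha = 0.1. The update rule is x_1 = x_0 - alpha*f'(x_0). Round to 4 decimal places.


We compute the gradient at x_0 and apply the update.
f'(x) = 10*x - 4
f'(-7.6338) = 10*-7.6338 - 4 = -80.338
x_1 = -7.6338 - 0.1*-80.338 = 0.4


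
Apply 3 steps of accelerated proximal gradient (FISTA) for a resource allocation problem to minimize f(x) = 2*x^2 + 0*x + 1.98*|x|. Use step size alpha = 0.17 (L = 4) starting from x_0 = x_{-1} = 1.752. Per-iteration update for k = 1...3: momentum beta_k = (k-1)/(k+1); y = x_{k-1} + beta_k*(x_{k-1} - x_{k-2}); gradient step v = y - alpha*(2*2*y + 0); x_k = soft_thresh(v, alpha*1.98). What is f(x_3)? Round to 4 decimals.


FISTA on f(x) = 2*x^2 + 0*x + 1.98*|x|
L = 4, alpha = 0.17
Iteration 1: beta = 0.0, y = 1.752 + 0.0*(1.752 - 1.752) = 1.752
  grad(y) = 7.008, v = y - alpha*grad = 0.5606
  prox(v) = soft_thresh(0.5606, 0.3366) = 0.224
Iteration 2: beta = 0.3333, y = 0.224 + 0.3333*(0.224 - 1.752) = -0.2853
  grad(y) = -1.1411, v = y - alpha*grad = -0.0913
  prox(v) = soft_thresh(-0.0913, 0.3366) = 0.0
Iteration 3: beta = 0.5, y = 0.0 + 0.5*(0.0 - 0.224) = -0.112
  grad(y) = -0.4481, v = y - alpha*grad = -0.0358
  prox(v) = soft_thresh(-0.0358, 0.3366) = 0.0
f(x_3) = 2*0.0^2 + 0*0.0 + 1.98*|0.0| = 0.0


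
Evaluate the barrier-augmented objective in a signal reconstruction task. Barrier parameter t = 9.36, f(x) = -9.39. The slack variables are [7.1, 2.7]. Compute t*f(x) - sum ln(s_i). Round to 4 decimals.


Step 1: Compute log-barrier.
ln values: [1.9601, 0.9933]
phi = -(1.9601 + 0.9933) = -2.9533
Step 2: Compute augmented objective.
t*f(x) = 9.36*-9.39 = -87.8904
Total = -87.8904 - 2.9533 = -90.8437


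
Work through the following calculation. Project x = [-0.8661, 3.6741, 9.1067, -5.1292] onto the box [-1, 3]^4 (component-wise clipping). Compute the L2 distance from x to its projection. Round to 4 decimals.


Project each component onto [-1, 3].
clip(-0.8661) = -0.8661, clip(3.6741) = 3.0, clip(9.1067) = 3.0, clip(-5.1292) = -1.0
Projection = [-0.8661, 3.0, 3.0, -1.0]
Squared diffs: [0.0, 0.4544, 37.2918, 17.0503]
Distance = sqrt(54.7965) = 7.4025


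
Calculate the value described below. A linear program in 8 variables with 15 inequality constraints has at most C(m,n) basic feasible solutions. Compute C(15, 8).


Each vertex corresponds to some choice of n active constraints out of m, so the number of vertices is at most C(m, n) = m! / (n!(m-n)!).
m = 15, n = 8
Numerator: 15 * 14 * 13 * 12 * 11 * 10 * 9 * 8
Denominator: 8! = 40320
C(15, 8) = 6435


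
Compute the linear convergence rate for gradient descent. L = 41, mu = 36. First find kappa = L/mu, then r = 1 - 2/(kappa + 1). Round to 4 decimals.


Step 1: Compute the condition number.
kappa = L/mu = 41/36 = 1.1389
Step 2: Compute the convergence rate.
r = 1 - 2/(kappa + 1) = 1 - 2*mu/(L + mu) = (L - mu)/(L + mu) = 5/77 = 0.0649


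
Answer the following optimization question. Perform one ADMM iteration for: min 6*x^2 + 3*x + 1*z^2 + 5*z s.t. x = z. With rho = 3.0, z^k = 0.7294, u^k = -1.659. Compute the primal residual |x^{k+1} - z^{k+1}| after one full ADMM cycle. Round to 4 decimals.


ADMM iteration with rho = 3.0, z^k = 0.7294, u^k = -1.659
Step 1: x-update.
Minimize 6*x^2 + 3*x + (3.0/2)*(x - 0.7294 - 1.659)^2
FOC: (2*6 + 3.0)*x = -3 + 3.0*(0.7294 + 1.659)
x^{k+1} = 0.2777
Step 2: z-update.
Minimize 1*z^2 + 5*z + (3.0/2)*(0.2777 - z - 1.659)^2
FOC: (2*1 + 3.0)*z = -5 + 3.0*(0.2777 - 1.659)
z^{k+1} = -1.8288
Step 3: u-update.
u^{k+1} = -1.659 + 0.2777 + 1.8288 = 0.4475
Step 4: Primal residual = |0.2777 + 1.8288| = 2.1065


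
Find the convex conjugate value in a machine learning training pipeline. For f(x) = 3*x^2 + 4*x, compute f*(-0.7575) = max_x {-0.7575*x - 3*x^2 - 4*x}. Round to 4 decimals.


f*(y) = sup_x {y*x - a*x^2 - b*x} = sup_x {(y-b)*x - a*x^2}
FOC: (y - b) - 2a*x = 0 => x* = (y - b)/(2a)
x* = (-0.7575 - 4)/(2*3) = -0.7929
f*(-0.7575) = (y-b)^2/(4a) = (-0.7575 - 4)^2/(4*3)
= 22.6338/12 = 1.8862


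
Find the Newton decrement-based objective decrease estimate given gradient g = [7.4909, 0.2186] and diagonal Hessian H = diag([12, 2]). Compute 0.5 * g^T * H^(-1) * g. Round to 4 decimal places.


Step 1: H is diagonal, so H^(-1) * g = [0.6242, 0.1093].
Step 2: g^T H^(-1) g = sum_i g_i^2 / H_ii
  = (7.4909)^2/12 + (0.2186)^2/2
  = 4.6761 + 0.0239 = 4.7
Step 3: Objective decrease = 0.5 * g^T H^(-1) g = 2.35


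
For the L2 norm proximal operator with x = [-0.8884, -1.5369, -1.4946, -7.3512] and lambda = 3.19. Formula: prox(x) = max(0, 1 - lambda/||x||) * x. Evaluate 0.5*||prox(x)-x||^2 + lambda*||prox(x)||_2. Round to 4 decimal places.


Step 1: Compute ||x||.
||x|| = 7.7088
Step 2: Compute scaling factor.
scale = max(0, 1 - 3.19/7.7088) = 0.5862
Step 3: prox(x) = [-0.5208, -0.9009, -0.8761, -4.3092]
||prox(x)|| = 4.5188
Step 4: Proximal objective.
0.5*||prox-x||^2 = 5.0881
lambda*||prox|| = 14.415
Total = 19.503


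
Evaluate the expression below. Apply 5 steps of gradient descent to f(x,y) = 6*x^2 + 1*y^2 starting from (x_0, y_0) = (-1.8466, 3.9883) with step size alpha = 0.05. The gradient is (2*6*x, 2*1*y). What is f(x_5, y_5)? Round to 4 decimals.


Gradient descent on f(x,y) = 6*x^2 + 1*y^2.
Starting point: (-1.8466, 3.9883), alpha = 0.05
Step 1: grad_x = 2*6*-1.8466 = -22.1592, grad_y = 2*1*3.9883 = 7.9766
  x_1 = -1.8466 - 0.05*-22.1592 = -0.7386
  y_1 = 3.9883 - 0.05*7.9766 = 3.5895
Step 2: grad_x = 2*6*-0.7386 = -8.8637, grad_y = 2*1*3.5895 = 7.1789
  x_2 = -0.7386 - 0.05*-8.8637 = -0.2955
  y_2 = 3.5895 - 0.05*7.1789 = 3.2305
Step 3: grad_x = 2*6*-0.2955 = -3.5455, grad_y = 2*1*3.2305 = 6.461
  x_3 = -0.2955 - 0.05*-3.5455 = -0.1182
  y_3 = 3.2305 - 0.05*6.461 = 2.9075
Step 4: grad_x = 2*6*-0.1182 = -1.4182, grad_y = 2*1*2.9075 = 5.8149
  x_4 = -0.1182 - 0.05*-1.4182 = -0.0473
  y_4 = 2.9075 - 0.05*5.8149 = 2.6167
Step 5: grad_x = 2*6*-0.0473 = -0.5673, grad_y = 2*1*2.6167 = 5.2334
  x_5 = -0.0473 - 0.05*-0.5673 = -0.0189
  y_5 = 2.6167 - 0.05*5.2334 = 2.3551
f(-0.0189, 2.3551) = 6*(-0.0189)^2 + 1*2.3551^2 = 5.5484


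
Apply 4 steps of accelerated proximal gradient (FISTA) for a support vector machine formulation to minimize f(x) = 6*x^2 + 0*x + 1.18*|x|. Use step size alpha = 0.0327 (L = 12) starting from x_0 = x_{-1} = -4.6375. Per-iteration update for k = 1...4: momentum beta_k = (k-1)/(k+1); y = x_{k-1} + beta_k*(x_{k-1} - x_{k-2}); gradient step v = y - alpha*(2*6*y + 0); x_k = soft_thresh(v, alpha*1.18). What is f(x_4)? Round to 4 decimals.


FISTA on f(x) = 6*x^2 + 0*x + 1.18*|x|
L = 12, alpha = 0.0327
Iteration 1: beta = 0.0, y = -4.6375 + 0.0*(-4.6375 + 4.6375) = -4.6375
  grad(y) = -55.65, v = y - alpha*grad = -2.8177
  prox(v) = soft_thresh(-2.8177, 0.0386) = -2.7792
Iteration 2: beta = 0.3333, y = -2.7792 + 0.3333*(-2.7792 + 4.6375) = -2.1597
  grad(y) = -25.9165, v = y - alpha*grad = -1.3122
  prox(v) = soft_thresh(-1.3122, 0.0386) = -1.2737
Iteration 3: beta = 0.5, y = -1.2737 + 0.5*(-1.2737 + 2.7792) = -0.5209
  grad(y) = -6.2508, v = y - alpha*grad = -0.3165
  prox(v) = soft_thresh(-0.3165, 0.0386) = -0.2779
Iteration 4: beta = 0.6, y = -0.2779 + 0.6*(-0.2779 + 1.2737) = 0.3195
  grad(y) = 3.8344, v = y - alpha*grad = 0.1941
  prox(v) = soft_thresh(0.1941, 0.0386) = 0.1556
f(x_4) = 6*0.1556^2 + 0*0.1556 + 1.18*|0.1556| = 0.3288


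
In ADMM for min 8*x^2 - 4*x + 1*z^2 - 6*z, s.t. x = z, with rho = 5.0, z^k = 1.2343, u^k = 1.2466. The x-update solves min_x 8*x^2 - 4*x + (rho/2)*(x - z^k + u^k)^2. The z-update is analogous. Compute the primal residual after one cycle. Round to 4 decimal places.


ADMM iteration with rho = 5.0, z^k = 1.2343, u^k = 1.2466
Step 1: x-update.
Minimize 8*x^2 - 4*x + (5.0/2)*(x - 1.2343 + 1.2466)^2
FOC: (2*8 + 5.0)*x = 4 + 5.0*(1.2343 - 1.2466)
x^{k+1} = 0.1875
Step 2: z-update.
Minimize 1*z^2 - 6*z + (5.0/2)*(0.1875 - z + 1.2466)^2
FOC: (2*1 + 5.0)*z = 6 + 5.0*(0.1875 + 1.2466)
z^{k+1} = 1.8815
Step 3: u-update.
u^{k+1} = 1.2466 + 0.1875 - 1.8815 = -0.4474
Step 4: Primal residual = |0.1875 - 1.8815| = 1.694


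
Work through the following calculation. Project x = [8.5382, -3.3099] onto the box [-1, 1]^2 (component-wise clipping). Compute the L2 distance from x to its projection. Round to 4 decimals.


Project each component onto [-1, 1].
clip(8.5382) = 1.0, clip(-3.3099) = -1.0
Projection = [1.0, -1.0]
Squared diffs: [56.8245, 5.3356]
Distance = sqrt(62.1601) = 7.8842


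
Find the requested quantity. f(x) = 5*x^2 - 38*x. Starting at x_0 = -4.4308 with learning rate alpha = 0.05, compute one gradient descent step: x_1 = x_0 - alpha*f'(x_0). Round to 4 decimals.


We compute the gradient at x_0 and apply the update.
f'(x) = 10*x - 38
f'(-4.4308) = 10*-4.4308 - 38 = -82.308
x_1 = -4.4308 - 0.05*-82.308 = -0.3154


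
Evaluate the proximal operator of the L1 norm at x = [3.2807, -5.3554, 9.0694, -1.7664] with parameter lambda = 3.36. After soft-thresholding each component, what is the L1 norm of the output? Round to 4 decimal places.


Soft-thresholding with lambda = 3.36:
prox(3.2807) = sign(3.2807)*max(|3.2807| - 3.36, 0) = 0.0
prox(-5.3554) = sign(-5.3554)*max(|-5.3554| - 3.36, 0) = -1.9954
prox(9.0694) = sign(9.0694)*max(|9.0694| - 3.36, 0) = 5.7094
prox(-1.7664) = sign(-1.7664)*max(|-1.7664| - 3.36, 0) = 0.0
prox(x) = [0.0, -1.9954, 5.7094, 0.0]
||prox(x)||_1 = 0.0 + 1.9954 + 5.7094 + 0.0 = 7.7048
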